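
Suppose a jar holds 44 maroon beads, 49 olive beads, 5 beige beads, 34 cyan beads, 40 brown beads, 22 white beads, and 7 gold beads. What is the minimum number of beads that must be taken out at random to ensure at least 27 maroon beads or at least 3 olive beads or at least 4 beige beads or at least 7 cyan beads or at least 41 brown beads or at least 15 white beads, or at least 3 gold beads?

94

The worst case stops just short of every target: 26 maroon, 2 olive, 3 beige, 6 cyan, 40 brown, 14 white, 2 gold — 26 + 2 + 3 + 6 + 40 + 14 + 2 = 93 beads.
One more bead must push some color to its target, so 93 + 1 = 94.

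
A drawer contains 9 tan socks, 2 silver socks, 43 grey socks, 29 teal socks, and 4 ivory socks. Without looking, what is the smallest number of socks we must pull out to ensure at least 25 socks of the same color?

64

In the worst case we take at most 24 of each color, but all 9 tan, all 2 silver, and all 4 ivory (fewer than 24), giving 9 + 2 + 24 + 24 + 4 = 63.
One more sock then forces some color to 25, so 63 + 1 = 64.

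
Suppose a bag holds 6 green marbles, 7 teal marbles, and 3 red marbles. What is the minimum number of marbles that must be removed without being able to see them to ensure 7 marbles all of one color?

16

In the worst case we take at most 6 of each color, but all 3 red (fewer than 6), giving 6 + 6 + 3 = 15.
One more marble then forces some color to 7, so 15 + 1 = 16.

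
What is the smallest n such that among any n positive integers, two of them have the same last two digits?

101

There are 100 possible two-digit endings acting as pigeonholes.
With 100 positive integers we could place one in each, avoiding any repeat.
One more forces some class to hold 2, so 100 + 1 = 101.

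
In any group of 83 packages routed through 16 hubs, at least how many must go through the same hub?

The 83 packages fall into 16 hubs.
If each of the 16 hubs held at most 5, the total would be at most 16 × 5 = 80 < 83, a contradiction.
So at least one holds ⌈83/16⌉ = 6.

6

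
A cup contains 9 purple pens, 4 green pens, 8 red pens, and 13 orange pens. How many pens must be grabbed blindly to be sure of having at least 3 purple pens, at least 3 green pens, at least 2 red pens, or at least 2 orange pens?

7

Each of the 4 ink colors has its own threshold; avoid all of them simultaneously.
The worst case stops just short of every target: 2 purple, 2 green, 1 red, 1 orange — 2 + 2 + 1 + 1 = 6 pens.
One more pen must push some ink color to its target, so 6 + 1 = 7.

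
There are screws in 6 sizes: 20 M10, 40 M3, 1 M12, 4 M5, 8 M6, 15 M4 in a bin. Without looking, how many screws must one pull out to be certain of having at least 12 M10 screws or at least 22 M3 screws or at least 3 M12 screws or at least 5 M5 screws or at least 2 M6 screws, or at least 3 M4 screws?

The worst case stops just short of every target: 11 M10, 21 M3, all 1 M12, 4 M5, 1 M6, 2 M4 — 11 + 21 + 1 + 4 + 1 + 2 = 40 screws.
One more screw must push some size to its target, so 40 + 1 = 41.

41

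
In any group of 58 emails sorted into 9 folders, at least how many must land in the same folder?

7

If each of the 9 folders held at most 6, the total would be at most 9 × 6 = 54 < 58, a contradiction.
So at least one holds ⌈58/9⌉ = 7.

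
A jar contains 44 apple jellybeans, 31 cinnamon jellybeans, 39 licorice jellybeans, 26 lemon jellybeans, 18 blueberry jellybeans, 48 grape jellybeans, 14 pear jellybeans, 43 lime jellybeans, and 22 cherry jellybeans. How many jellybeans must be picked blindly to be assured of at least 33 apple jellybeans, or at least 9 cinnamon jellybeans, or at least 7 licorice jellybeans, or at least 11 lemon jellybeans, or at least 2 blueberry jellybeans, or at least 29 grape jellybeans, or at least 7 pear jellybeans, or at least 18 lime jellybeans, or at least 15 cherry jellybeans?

123

The worst case stops just short of every target: 32 apple, 8 cinnamon, 6 licorice, 10 lemon, 1 blueberry, 28 grape, 6 pear, 17 lime, 14 cherry — 32 + 8 + 6 + 10 + 1 + 28 + 6 + 17 + 14 = 122 jellybeans.
One more jellybean must push some flavor to its target, so 122 + 1 = 123.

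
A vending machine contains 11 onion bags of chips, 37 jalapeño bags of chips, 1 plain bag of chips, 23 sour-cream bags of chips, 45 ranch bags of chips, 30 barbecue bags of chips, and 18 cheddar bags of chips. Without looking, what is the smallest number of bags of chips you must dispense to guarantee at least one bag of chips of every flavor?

The hardest flavor to obtain is plain: we could draw every other bag of chips first — 165 − 1 = 164 bags of chips — without a single plain one.
The next draw must be plain, so 164 + 1 = 165.

165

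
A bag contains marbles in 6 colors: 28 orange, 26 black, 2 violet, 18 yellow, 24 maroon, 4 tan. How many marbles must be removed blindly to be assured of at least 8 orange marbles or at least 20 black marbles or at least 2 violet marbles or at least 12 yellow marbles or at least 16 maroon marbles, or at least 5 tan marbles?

Each of the 6 colors has its own threshold; avoid all of them simultaneously.
The worst case stops just short of every target: 7 orange, 19 black, 1 violet, 11 yellow, 15 maroon, 4 tan — 7 + 19 + 1 + 11 + 15 + 4 = 57 marbles.
One more marble must push some color to its target, so 57 + 1 = 58.

58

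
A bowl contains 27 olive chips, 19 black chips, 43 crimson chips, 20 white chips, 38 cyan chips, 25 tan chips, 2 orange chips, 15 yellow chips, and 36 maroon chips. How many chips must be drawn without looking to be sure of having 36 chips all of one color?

In the worst case we take at most 35 of each color, but all 27 olive, all 19 black, all 20 white, all 25 tan, all 2 orange, and all 15 yellow (fewer than 35), giving 27 + 19 + 35 + 20 + 35 + 25 + 2 + 15 + 35 = 213.
One more chip then forces some color to 36, so 213 + 1 = 214.

214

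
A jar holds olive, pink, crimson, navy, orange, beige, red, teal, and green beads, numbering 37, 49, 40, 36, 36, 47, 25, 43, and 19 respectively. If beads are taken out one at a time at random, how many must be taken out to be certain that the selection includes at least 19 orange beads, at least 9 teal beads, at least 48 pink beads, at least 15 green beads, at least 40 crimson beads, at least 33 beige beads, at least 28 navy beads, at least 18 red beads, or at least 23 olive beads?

225

The worst case stops just short of every target: 22 olive, 47 pink, 39 crimson, 27 navy, 18 orange, 32 beige, 17 red, 8 teal, 14 green — 22 + 47 + 39 + 27 + 18 + 32 + 17 + 8 + 14 = 224 beads.
One more bead must push some color to its target, so 224 + 1 = 225.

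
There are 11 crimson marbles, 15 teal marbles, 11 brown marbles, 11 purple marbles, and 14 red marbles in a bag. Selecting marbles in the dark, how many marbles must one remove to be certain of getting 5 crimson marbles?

56

The worst case draws every non-crimson marble first: 15 + 11 + 11 + 14 = 51.
The next 5 draws are then forced to be crimson, giving 51 + 5 = 56.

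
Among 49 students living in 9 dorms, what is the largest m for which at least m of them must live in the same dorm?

6

The 49 students fall into 9 dorms.
If each of the 9 dorms held at most 5, the total would be at most 9 × 5 = 45 < 49, a contradiction.
So at least one holds ⌈49/9⌉ = 6.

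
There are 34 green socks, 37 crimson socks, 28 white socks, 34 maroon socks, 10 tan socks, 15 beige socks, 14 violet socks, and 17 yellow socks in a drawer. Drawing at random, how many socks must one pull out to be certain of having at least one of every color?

The hardest color to obtain is tan: we could draw every other sock first — 189 − 10 = 179 socks — without a single tan one.
The next draw must be tan, so 179 + 1 = 180.

180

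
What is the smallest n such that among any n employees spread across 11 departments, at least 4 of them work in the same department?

34

There are 11 departments acting as pigeonholes.
With 11 × 3 = 33 employees we could place exactly 3 in each, with no class reaching 4.
One more forces some class to hold 4, so 33 + 1 = 34.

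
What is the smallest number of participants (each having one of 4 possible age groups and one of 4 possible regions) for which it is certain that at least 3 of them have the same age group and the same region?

There are 4 × 4 = 16 (age group, region) combinations acting as pigeonholes.
With 16 × 2 = 32 participants we could place exactly 2 in each, with no (age group, region) pair reaching 3.
One more forces some (age group, region) pair to hold 3, so 32 + 1 = 33.

33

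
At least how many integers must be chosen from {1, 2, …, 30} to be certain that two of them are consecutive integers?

16

Partition {1, …, 30} into 15 pairs: {1,2}, {3,4}, …, {29,30}.
Choosing 15 integers — say the 15 even numbers 2, 4, …, 30 — takes one from each pair and avoids the property.
Choosing 16 forces two into the same pair by pigeonhole, and those are consecutive. So 16.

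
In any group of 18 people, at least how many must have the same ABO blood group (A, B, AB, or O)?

If each of the 4 ABO blood groups held at most 4, the total would be at most 4 × 4 = 16 < 18, a contradiction.
So at least one holds ⌈18/4⌉ = 5.

5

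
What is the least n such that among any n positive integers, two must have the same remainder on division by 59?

60

Use the pigeonhole principle on residue classes: two integers differ by a multiple of 59 exactly when they share a remainder mod 59.
There are 59 residue classes mod 59, so 59 integers can all lie in distinct classes.
One more integer must repeat a residue, giving a difference divisible by 59. So n = 59 + 1 = 60.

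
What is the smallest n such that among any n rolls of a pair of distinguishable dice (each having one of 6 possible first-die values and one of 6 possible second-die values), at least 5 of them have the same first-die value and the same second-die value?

There are 6 × 6 = 36 (first-die value, second-die value) combinations acting as pigeonholes.
With 36 × 4 = 144 rolls of a pair of distinguishable dice we could place exactly 4 in each, with no (first-die value, second-die value) pair reaching 5.
One more forces some (first-die value, second-die value) pair to hold 5, so 144 + 1 = 145.

145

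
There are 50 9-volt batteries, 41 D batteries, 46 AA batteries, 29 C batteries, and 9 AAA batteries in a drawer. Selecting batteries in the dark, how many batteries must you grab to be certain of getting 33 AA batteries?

The worst case draws every non-AA battery first: 50 + 41 + 29 + 9 = 129.
The next 33 draws are then forced to be AA, giving 129 + 33 = 162.

162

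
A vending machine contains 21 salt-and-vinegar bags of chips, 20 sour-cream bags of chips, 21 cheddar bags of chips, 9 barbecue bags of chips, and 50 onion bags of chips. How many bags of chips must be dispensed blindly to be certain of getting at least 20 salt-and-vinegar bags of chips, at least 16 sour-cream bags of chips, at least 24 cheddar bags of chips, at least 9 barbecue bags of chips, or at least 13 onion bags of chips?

76

Each of the 5 flavors has its own threshold; avoid all of them simultaneously.
The worst case stops just short of every target: 19 salt-and-vinegar, 15 sour-cream, all 21 cheddar, 8 barbecue, 12 onion — 19 + 15 + 21 + 8 + 12 = 75 bags of chips.
One more bag of chips must push some flavor to its target, so 75 + 1 = 76.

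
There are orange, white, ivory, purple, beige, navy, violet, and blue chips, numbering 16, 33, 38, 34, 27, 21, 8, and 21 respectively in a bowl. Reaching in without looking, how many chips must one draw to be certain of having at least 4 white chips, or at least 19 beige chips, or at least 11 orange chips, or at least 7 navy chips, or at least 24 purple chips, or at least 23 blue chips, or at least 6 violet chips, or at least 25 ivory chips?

111

Each of the 8 colors has its own threshold; avoid all of them simultaneously.
The worst case stops just short of every target: 10 orange, 3 white, 24 ivory, 23 purple, 18 beige, 6 navy, 5 violet, all 21 blue — 10 + 3 + 24 + 23 + 18 + 6 + 5 + 21 = 110 chips.
One more chip must push some color to its target, so 110 + 1 = 111.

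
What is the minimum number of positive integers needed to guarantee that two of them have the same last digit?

11

There are 10 possible last digits acting as pigeonholes.
With 10 positive integers we could place one in each, avoiding any repeat.
One more forces some class to hold 2, so 10 + 1 = 11.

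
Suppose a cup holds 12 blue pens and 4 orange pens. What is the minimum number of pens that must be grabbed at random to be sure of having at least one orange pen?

The worst case draws every non-orange pen first: 12.
The next draw is then forced to be orange, giving 12 + 1 = 13.

13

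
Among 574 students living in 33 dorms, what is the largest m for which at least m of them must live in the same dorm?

The 574 students fall into 33 dorms.
If each of the 33 dorms held at most 17, the total would be at most 33 × 17 = 561 < 574, a contradiction.
So at least one holds ⌈574/33⌉ = 18.

18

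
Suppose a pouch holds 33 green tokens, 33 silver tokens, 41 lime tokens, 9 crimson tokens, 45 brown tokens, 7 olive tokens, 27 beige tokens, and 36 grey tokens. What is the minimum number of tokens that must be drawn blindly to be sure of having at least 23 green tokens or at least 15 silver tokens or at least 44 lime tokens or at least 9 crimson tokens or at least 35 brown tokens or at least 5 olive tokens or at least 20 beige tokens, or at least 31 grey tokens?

The worst case stops just short of every target: 22 green, 14 silver, all 41 lime, 8 crimson, 34 brown, 4 olive, 19 beige, 30 grey — 22 + 14 + 41 + 8 + 34 + 4 + 19 + 30 = 172 tokens.
One more token must push some color to its target, so 172 + 1 = 173.

173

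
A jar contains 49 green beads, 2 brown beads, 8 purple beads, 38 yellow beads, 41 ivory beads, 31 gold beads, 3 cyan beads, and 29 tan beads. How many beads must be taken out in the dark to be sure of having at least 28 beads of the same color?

In the worst case we take at most 27 of each color, but all 2 brown, all 8 purple, and all 3 cyan (fewer than 27), giving 27 + 2 + 8 + 27 + 27 + 27 + 3 + 27 = 148.
One more bead then forces some color to 28, so 148 + 1 = 149.

149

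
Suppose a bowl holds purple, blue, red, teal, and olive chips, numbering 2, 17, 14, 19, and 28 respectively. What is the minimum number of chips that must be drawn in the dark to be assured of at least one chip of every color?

The hardest color to obtain is purple: we could draw every other chip first — 80 − 2 = 78 chips — without a single purple one.
The next draw must be purple, so 78 + 1 = 79.

79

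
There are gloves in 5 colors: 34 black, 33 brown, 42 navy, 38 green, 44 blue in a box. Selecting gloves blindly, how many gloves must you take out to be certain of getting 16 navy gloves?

165

The worst case draws every non-navy glove first: 34 + 33 + 38 + 44 = 149.
The next 16 draws are then forced to be navy, giving 149 + 16 = 165.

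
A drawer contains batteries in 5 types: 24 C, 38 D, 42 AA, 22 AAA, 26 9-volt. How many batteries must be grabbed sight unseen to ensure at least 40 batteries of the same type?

150

In the worst case we take at most 39 of each type, but all 24 C, all 38 D, all 22 AAA, and all 26 9-volt (fewer than 39), giving 24 + 38 + 39 + 22 + 26 = 149.
One more battery then forces some type to 40, so 149 + 1 = 150.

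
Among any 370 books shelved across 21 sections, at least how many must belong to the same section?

18

The 370 books fall into 21 sections.
If each of the 21 sections held at most 17, the total would be at most 21 × 17 = 357 < 370, a contradiction.
So at least one holds ⌈370/21⌉ = 18.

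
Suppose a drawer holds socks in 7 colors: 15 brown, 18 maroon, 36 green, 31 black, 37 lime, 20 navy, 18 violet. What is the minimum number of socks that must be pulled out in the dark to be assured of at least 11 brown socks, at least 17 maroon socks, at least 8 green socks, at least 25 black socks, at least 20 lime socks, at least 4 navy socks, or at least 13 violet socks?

Each of the 7 colors has its own threshold; avoid all of them simultaneously.
The worst case stops just short of every target: 10 brown, 16 maroon, 7 green, 24 black, 19 lime, 3 navy, 12 violet — 10 + 16 + 7 + 24 + 19 + 3 + 12 = 91 socks.
One more sock must push some color to its target, so 91 + 1 = 92.

92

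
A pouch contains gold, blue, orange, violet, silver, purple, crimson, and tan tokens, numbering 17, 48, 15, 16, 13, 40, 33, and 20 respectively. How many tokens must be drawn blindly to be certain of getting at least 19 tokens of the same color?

134

Treat the 8 colors as pigeonholes.
In the worst case we take at most 18 of each color, but all 17 gold, all 15 orange, all 16 violet, and all 13 silver (fewer than 18), giving 17 + 18 + 15 + 16 + 13 + 18 + 18 + 18 = 133.
One more token then forces some color to 19, so 133 + 1 = 134.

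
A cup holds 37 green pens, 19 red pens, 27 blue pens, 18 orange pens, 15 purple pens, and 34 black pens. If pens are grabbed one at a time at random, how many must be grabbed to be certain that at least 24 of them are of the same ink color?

In the worst case we take at most 23 of each ink color, but all 19 red, all 18 orange, and all 15 purple (fewer than 23), giving 23 + 19 + 23 + 18 + 15 + 23 = 121.
One more pen then forces some ink color to 24, so 121 + 1 = 122.

122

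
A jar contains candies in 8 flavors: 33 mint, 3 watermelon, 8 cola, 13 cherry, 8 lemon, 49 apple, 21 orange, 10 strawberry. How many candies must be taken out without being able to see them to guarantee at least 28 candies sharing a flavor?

Treat the 8 flavors as pigeonholes.
In the worst case we take at most 27 of each flavor, but all 3 watermelon, all 8 cola, all 13 cherry, all 8 lemon, all 21 orange, and all 10 strawberry (fewer than 27), giving 27 + 3 + 8 + 13 + 8 + 27 + 21 + 10 = 117.
One more candy then forces some flavor to 28, so 117 + 1 = 118.

118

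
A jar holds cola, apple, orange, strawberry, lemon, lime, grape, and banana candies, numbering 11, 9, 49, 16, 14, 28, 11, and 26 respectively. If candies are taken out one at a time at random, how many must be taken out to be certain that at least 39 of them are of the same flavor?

154

In the worst case we take at most 38 of each flavor, but all 11 cola, all 9 apple, all 16 strawberry, all 14 lemon, all 28 lime, all 11 grape, and all 26 banana (fewer than 38), giving 11 + 9 + 38 + 16 + 14 + 28 + 11 + 26 = 153.
One more candy then forces some flavor to 39, so 153 + 1 = 154.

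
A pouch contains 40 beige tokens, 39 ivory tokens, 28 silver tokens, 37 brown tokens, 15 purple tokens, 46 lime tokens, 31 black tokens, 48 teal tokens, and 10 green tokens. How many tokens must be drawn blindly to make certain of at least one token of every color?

285

The hardest color to obtain is green: we could draw every other token first — 294 − 10 = 284 tokens — without a single green one.
The next draw must be green, so 284 + 1 = 285.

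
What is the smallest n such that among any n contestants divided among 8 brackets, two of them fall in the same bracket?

There are 8 brackets acting as pigeonholes.
With 8 contestants we could place one in each, avoiding any repeat.
One more forces some class to hold 2, so 8 + 1 = 9.

9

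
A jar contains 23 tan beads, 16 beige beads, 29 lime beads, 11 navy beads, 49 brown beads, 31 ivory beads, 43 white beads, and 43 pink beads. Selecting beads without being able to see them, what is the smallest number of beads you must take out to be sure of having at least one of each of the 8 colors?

235

The hardest color to obtain is navy: we could draw every other bead first — 245 − 11 = 234 beads — without a single navy one.
The next draw must be navy, so 234 + 1 = 235.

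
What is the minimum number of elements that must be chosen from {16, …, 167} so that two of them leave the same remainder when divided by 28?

Group the integers by remainder mod 28; there are 28 residue classes, each nonempty in this range.
Choosing one from each class (28 integers) avoids any shared remainder.
One more choice must repeat a class, so two differ by a multiple of 28. Hence 28 + 1 = 29.

29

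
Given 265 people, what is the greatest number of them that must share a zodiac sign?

23

If each of the 12 zodiac signs held at most 22, the total would be at most 12 × 22 = 264 < 265, a contradiction.
So at least one holds ⌈265/12⌉ = 23.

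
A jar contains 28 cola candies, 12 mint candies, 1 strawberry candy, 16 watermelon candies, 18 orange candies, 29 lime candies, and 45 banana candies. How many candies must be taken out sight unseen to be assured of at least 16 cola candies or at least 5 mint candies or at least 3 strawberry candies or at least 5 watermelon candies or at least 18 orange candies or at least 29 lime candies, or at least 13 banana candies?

Each of the 7 flavors has its own threshold; avoid all of them simultaneously.
The worst case stops just short of every target: 15 cola, 4 mint, all 1 strawberry, 4 watermelon, 17 orange, 28 lime, 12 banana — 15 + 4 + 1 + 4 + 17 + 28 + 12 = 81 candies.
One more candy must push some flavor to its target, so 81 + 1 = 82.

82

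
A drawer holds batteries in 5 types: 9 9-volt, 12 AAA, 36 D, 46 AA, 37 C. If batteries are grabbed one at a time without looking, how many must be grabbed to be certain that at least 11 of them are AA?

105

To avoid AA batteries as long as possible, exhaust the other 4 types first.
The worst case draws every non-AA battery first: 9 + 12 + 36 + 37 = 94.
The next 11 draws are then forced to be AA, giving 94 + 11 = 105.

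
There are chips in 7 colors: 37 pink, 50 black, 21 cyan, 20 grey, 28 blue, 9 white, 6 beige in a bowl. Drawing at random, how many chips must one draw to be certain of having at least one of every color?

166

The hardest color to obtain is beige: we could draw every other chip first — 171 − 6 = 165 chips — without a single beige one.
The next draw must be beige, so 165 + 1 = 166.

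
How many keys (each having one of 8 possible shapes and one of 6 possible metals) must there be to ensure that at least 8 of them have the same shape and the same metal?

337

There are 8 × 6 = 48 (shape, metal) combinations acting as pigeonholes.
With 48 × 7 = 336 keys we could place exactly 7 in each, with no (shape, metal) pair reaching 8.
One more forces some (shape, metal) pair to hold 8, so 336 + 1 = 337.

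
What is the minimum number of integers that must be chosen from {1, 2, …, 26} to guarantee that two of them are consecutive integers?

14

Partition {1, …, 26} into 13 pairs: {1,2}, {3,4}, …, {25,26}.
Choosing 13 integers — say the 13 even numbers 2, 4, …, 26 — takes one from each pair and avoids the property.
Choosing 14 forces two into the same pair by pigeonhole, and those are consecutive. So 14.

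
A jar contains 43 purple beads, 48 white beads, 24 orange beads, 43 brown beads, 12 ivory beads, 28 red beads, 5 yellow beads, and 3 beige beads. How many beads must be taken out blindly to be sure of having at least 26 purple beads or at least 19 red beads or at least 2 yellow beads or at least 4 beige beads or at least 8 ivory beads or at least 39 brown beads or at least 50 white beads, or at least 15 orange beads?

155

Each of the 8 colors has its own threshold; avoid all of them simultaneously.
The worst case stops just short of every target: 25 purple, all 48 white, 14 orange, 38 brown, 7 ivory, 18 red, 1 yellow, 3 beige — 25 + 48 + 14 + 38 + 7 + 18 + 1 + 3 = 154 beads.
One more bead must push some color to its target, so 154 + 1 = 155.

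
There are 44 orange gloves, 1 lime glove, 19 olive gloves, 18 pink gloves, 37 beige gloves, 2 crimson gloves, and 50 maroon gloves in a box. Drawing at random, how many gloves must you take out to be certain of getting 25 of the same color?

113

In the worst case we take at most 24 of each color, but all 1 lime, all 19 olive, all 18 pink, and all 2 crimson (fewer than 24), giving 24 + 1 + 19 + 18 + 24 + 2 + 24 = 112.
One more glove then forces some color to 25, so 112 + 1 = 113.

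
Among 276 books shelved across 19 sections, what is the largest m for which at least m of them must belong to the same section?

15

The 276 books fall into 19 sections.
If each of the 19 sections held at most 14, the total would be at most 19 × 14 = 266 < 276, a contradiction.
So at least one holds ⌈276/19⌉ = 15.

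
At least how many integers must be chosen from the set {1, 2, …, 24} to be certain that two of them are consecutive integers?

13

Partition {1, …, 24} into 12 pairs: {1,2}, {3,4}, …, {23,24}.
Choosing 12 integers — say the 12 even numbers 2, 4, …, 24 — takes one from each pair and avoids the property.
Choosing 13 forces two into the same pair by pigeonhole, and those are consecutive. So 13.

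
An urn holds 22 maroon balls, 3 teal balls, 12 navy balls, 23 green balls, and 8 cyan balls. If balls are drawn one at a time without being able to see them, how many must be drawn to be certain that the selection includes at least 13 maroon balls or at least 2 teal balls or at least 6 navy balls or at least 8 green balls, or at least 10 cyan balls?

34

Each of the 5 colors has its own threshold; avoid all of them simultaneously.
The worst case stops just short of every target: 12 maroon, 1 teal, 5 navy, 7 green, all 8 cyan — 12 + 1 + 5 + 7 + 8 = 33 balls.
One more ball must push some color to its target, so 33 + 1 = 34.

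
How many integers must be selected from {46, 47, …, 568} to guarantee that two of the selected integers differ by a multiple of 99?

Group the integers by remainder mod 99; there are 99 residue classes, each nonempty in this range.
Choosing one from each class (99 integers) avoids any shared remainder.
One more choice must repeat a class, so two differ by a multiple of 99. Hence 99 + 1 = 100.

100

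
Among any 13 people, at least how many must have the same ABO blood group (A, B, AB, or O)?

4

There are 4 ABO blood groups, which serve as the pigeonholes.
If each of the 4 ABO blood groups held at most 3, the total would be at most 4 × 3 = 12 < 13, a contradiction.
So at least one holds ⌈13/4⌉ = 4.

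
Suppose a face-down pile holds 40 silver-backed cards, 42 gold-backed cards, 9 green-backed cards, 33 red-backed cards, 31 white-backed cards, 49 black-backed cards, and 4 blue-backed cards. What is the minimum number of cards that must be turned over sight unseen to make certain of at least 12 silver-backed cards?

To avoid silver-backed cards as long as possible, exhaust the other 6 back colors first.
The worst case draws every non-silver-backed card first: 42 + 9 + 33 + 31 + 49 + 4 = 168.
The next 12 draws are then forced to be silver-backed, giving 168 + 12 = 180.

180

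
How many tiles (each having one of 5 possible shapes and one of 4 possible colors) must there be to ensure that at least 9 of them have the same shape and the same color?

161

There are 5 × 4 = 20 (shape, color) combinations acting as pigeonholes.
With 20 × 8 = 160 tiles we could place exactly 8 in each, with no (shape, color) pair reaching 9.
One more forces some (shape, color) pair to hold 9, so 160 + 1 = 161.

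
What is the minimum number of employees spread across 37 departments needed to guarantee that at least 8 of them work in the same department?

260

There are 37 departments acting as pigeonholes.
With 37 × 7 = 259 employees we could place exactly 7 in each, with no class reaching 8.
One more forces some class to hold 8, so 259 + 1 = 260.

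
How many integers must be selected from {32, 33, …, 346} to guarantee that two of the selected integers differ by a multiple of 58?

59

Group the integers by remainder mod 58; there are 58 residue classes, each nonempty in this range.
Choosing one from each class (58 integers) avoids any shared remainder.
One more choice must repeat a class, so two differ by a multiple of 58. Hence 58 + 1 = 59.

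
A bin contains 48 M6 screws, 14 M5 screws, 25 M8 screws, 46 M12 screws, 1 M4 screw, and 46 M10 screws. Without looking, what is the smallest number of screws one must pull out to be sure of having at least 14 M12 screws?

The worst case draws every non-M12 screw first: 48 + 14 + 25 + 1 + 46 = 134.
The next 14 draws are then forced to be M12, giving 134 + 14 = 148.

148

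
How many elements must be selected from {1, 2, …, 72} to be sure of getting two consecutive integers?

Partition {1, …, 72} into 36 pairs: {1,2}, {3,4}, …, {71,72}.
Choosing 36 integers — say the 36 even numbers 2, 4, …, 72 — takes one from each pair and avoids the property.
Choosing 37 forces two into the same pair by pigeonhole, and those are consecutive. So 37.

37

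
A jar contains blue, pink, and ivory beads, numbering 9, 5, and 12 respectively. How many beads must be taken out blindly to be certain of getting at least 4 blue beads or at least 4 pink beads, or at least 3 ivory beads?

9

The worst case stops just short of every target: 3 blue, 3 pink, 2 ivory — 3 + 3 + 2 = 8 beads.
One more bead must push some color to its target, so 8 + 1 = 9.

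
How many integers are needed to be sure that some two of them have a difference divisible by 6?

7

Two integers differ by a multiple of 6 exactly when they share a remainder mod 6.
There are 6 residue classes mod 6, so 6 integers can all lie in distinct classes.
One more integer must repeat a residue, giving a difference divisible by 6. So n = 6 + 1 = 7.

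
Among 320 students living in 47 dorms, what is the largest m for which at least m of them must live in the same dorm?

7

The 320 students fall into 47 dorms.
If each of the 47 dorms held at most 6, the total would be at most 47 × 6 = 282 < 320, a contradiction.
So at least one holds ⌈320/47⌉ = 7.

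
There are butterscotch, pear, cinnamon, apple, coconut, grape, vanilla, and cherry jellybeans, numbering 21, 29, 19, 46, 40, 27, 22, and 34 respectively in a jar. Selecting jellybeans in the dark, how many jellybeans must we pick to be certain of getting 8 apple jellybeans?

The worst case draws every non-apple jellybean first: 21 + 29 + 19 + 40 + 27 + 22 + 34 = 192.
The next 8 draws are then forced to be apple, giving 192 + 8 = 200.

200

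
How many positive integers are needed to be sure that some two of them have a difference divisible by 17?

18

Use the pigeonhole principle on residue classes: two integers differ by a multiple of 17 exactly when they share a remainder mod 17.
There are 17 residue classes mod 17, so 17 integers can all lie in distinct classes.
One more integer must repeat a residue, giving a difference divisible by 17. So n = 17 + 1 = 18.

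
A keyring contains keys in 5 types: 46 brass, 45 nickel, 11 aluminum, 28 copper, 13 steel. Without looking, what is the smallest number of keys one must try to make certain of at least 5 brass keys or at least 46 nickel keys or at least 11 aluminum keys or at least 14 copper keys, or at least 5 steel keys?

77

Each of the 5 types has its own threshold; avoid all of them simultaneously.
The worst case stops just short of every target: 4 brass, 45 nickel, 10 aluminum, 13 copper, 4 steel — 4 + 45 + 10 + 13 + 4 = 76 keys.
One more key must push some type to its target, so 76 + 1 = 77.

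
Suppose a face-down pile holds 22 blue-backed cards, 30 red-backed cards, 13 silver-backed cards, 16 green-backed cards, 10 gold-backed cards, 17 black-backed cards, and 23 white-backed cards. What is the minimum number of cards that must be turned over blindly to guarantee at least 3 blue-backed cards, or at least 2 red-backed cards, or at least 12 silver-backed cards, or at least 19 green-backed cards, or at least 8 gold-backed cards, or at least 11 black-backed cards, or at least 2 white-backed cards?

49

Each of the 7 back colors has its own threshold; avoid all of them simultaneously.
The worst case stops just short of every target: 2 blue-backed, 1 red-backed, 11 silver-backed, all 16 green-backed, 7 gold-backed, 10 black-backed, 1 white-backed — 2 + 1 + 11 + 16 + 7 + 10 + 1 = 48 cards.
One more card must push some back color to its target, so 48 + 1 = 49.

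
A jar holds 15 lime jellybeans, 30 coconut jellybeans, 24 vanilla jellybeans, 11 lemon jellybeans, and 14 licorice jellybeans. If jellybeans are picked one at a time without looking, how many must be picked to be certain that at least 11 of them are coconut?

75

The worst case draws every non-coconut jellybean first: 15 + 24 + 11 + 14 = 64.
The next 11 draws are then forced to be coconut, giving 64 + 11 = 75.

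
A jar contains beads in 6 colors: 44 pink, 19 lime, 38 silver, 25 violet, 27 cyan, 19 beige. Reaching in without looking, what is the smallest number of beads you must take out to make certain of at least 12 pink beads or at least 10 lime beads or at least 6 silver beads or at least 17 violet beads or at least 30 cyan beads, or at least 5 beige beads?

73

The worst case stops just short of every target: 11 pink, 9 lime, 5 silver, 16 violet, all 27 cyan, 4 beige — 11 + 9 + 5 + 16 + 27 + 4 = 72 beads.
One more bead must push some color to its target, so 72 + 1 = 73.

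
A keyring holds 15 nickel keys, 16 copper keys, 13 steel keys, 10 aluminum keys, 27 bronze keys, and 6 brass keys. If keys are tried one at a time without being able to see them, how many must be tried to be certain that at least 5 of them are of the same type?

Treat the 6 types as pigeonholes.
The worst case takes 4 keys of each type without reaching 5 of any: 6 × 4 = 24.
The next key must bring some type to 5, so 24 + 1 = 25.

25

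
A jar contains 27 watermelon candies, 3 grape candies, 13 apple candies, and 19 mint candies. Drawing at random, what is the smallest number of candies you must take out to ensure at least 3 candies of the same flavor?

9

The worst case takes 2 candies of each flavor without reaching 3 of any: 4 × 2 = 8.
The next candy must bring some flavor to 3, so 8 + 1 = 9.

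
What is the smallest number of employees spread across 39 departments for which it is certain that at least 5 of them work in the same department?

There are 39 departments acting as pigeonholes.
With 39 × 4 = 156 employees we could place exactly 4 in each, with no class reaching 5.
One more forces some class to hold 5, so 156 + 1 = 157.

157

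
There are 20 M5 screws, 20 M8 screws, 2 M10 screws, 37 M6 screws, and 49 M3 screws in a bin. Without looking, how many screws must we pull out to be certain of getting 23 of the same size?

87

In the worst case we take at most 22 of each size, but all 20 M5, all 20 M8, and all 2 M10 (fewer than 22), giving 20 + 20 + 2 + 22 + 22 = 86.
One more screw then forces some size to 23, so 86 + 1 = 87.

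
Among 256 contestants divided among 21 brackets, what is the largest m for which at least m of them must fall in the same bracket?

13

The 256 contestants fall into 21 brackets.
If each of the 21 brackets held at most 12, the total would be at most 21 × 12 = 252 < 256, a contradiction.
So at least one holds ⌈256/21⌉ = 13.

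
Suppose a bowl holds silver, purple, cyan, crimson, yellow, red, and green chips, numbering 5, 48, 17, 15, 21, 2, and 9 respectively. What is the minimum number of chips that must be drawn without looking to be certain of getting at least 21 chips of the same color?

89

In the worst case we take at most 20 of each color, but all 5 silver, all 17 cyan, all 15 crimson, all 2 red, and all 9 green (fewer than 20), giving 5 + 20 + 17 + 15 + 20 + 2 + 9 = 88.
One more chip then forces some color to 21, so 88 + 1 = 89.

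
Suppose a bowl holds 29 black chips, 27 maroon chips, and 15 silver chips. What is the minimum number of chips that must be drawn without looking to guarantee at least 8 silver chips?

The worst case draws every non-silver chip first: 29 + 27 = 56.
The next 8 draws are then forced to be silver, giving 56 + 8 = 64.

64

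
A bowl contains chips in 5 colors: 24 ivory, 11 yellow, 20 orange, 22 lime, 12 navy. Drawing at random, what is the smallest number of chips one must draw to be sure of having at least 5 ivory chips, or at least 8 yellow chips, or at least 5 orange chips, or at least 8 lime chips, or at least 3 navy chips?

25

The worst case stops just short of every target: 4 ivory, 7 yellow, 4 orange, 7 lime, 2 navy — 4 + 7 + 4 + 7 + 2 = 24 chips.
One more chip must push some color to its target, so 24 + 1 = 25.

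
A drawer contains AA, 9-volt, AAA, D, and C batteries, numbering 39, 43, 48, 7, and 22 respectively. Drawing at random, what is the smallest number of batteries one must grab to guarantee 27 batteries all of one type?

In the worst case we take at most 26 of each type, but all 7 D and all 22 C (fewer than 26), giving 26 + 26 + 26 + 7 + 22 = 107.
One more battery then forces some type to 27, so 107 + 1 = 108.

108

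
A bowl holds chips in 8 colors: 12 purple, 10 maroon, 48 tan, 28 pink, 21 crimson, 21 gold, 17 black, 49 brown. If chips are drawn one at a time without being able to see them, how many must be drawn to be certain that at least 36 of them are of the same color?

In the worst case we take at most 35 of each color, but all 12 purple, all 10 maroon, all 28 pink, all 21 crimson, all 21 gold, and all 17 black (fewer than 35), giving 12 + 10 + 35 + 28 + 21 + 21 + 17 + 35 = 179.
One more chip then forces some color to 36, so 179 + 1 = 180.

180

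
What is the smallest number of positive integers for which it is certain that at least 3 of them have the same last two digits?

201

There are 100 possible two-digit endings acting as pigeonholes.
With 100 × 2 = 200 positive integers we could place exactly 2 in each, with no class reaching 3.
One more forces some class to hold 3, so 200 + 1 = 201.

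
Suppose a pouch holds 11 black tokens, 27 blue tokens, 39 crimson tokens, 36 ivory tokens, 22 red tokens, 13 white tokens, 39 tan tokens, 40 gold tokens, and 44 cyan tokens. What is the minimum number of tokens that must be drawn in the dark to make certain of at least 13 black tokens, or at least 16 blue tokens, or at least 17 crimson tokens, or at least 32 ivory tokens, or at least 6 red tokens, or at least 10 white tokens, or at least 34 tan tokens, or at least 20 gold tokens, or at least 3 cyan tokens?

The worst case stops just short of every target: all 11 black, 15 blue, 16 crimson, 31 ivory, 5 red, 9 white, 33 tan, 19 gold, 2 cyan — 11 + 15 + 16 + 31 + 5 + 9 + 33 + 19 + 2 = 141 tokens.
One more token must push some color to its target, so 141 + 1 = 142.

142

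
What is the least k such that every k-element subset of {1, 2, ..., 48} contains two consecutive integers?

Partition {1, …, 48} into 24 pairs: {1,2}, {3,4}, …, {47,48}.
Choosing 24 integers — say the 24 even numbers 2, 4, …, 48 — takes one from each pair and avoids the property.
Choosing 25 forces two into the same pair by pigeonhole, and those are consecutive. So 25.

25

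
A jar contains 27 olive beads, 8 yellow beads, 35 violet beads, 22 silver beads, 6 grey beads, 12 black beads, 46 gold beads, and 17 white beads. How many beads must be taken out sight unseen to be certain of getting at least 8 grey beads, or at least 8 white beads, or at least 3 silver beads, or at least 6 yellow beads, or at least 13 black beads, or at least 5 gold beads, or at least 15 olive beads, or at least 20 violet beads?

The worst case stops just short of every target: 14 olive, 5 yellow, 19 violet, 2 silver, all 6 grey, 12 black, 4 gold, 7 white — 14 + 5 + 19 + 2 + 6 + 12 + 4 + 7 = 69 beads.
One more bead must push some color to its target, so 69 + 1 = 70.

70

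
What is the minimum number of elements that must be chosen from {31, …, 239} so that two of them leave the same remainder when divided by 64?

Group the integers by remainder mod 64; there are 64 residue classes, each nonempty in this range.
Choosing one from each class (64 integers) avoids any shared remainder.
One more choice must repeat a class, so two differ by a multiple of 64. Hence 64 + 1 = 65.

65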